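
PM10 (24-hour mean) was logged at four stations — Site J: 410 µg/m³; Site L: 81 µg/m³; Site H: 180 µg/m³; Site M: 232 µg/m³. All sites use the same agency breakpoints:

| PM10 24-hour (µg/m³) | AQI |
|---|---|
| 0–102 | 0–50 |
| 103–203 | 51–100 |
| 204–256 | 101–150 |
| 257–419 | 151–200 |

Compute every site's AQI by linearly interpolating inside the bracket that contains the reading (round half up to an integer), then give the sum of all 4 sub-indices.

453

Site J 410: bracket 257–419 → index 151–200; slope 49/162, offset 153.
AQI = 151 + 49/162·153 ≈ 197.28 ⇒ 197.
Site L: row 0–102 (AQI 0–50). (50−0)·(81−0)/(102−0) + 0 = 50·81/102 + 0 ≈ 39.71 → 40.
Site H: 180 lies in 103–203, so I_lo=51, I_hi=100, C_lo=103, C_hi=203.
(100−51)/(203−103) × (180−103) + 51 = 49/100 × 77 + 51 ≈ 88.73 → 89.
Site M: row 204–256 (AQI 101–150). (150−101)·(232−204)/(256−204) + 101 = 49·28/52 + 101 ≈ 127.38 → 127.
AQIs: Site J=197, Site L=40, Site H=89, Site M=127. Sum = 197 + 40 + 89 + 127 = 453.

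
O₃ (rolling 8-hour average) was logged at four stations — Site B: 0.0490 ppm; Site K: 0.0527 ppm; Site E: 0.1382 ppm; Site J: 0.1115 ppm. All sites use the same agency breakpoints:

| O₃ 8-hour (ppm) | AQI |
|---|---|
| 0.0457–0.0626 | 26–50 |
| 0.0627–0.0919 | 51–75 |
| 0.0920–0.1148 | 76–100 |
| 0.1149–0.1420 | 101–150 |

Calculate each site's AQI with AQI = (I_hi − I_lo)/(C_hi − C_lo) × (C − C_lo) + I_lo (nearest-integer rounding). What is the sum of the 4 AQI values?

307

Site B: 0.0490 ∈ [0.0457, 0.0626] ↔ index [26, 50].
26 + (0.0490−0.0457)·(50−26)/(0.0626−0.0457) = 26 + 0.0033·24/0.0169 ≈ 30.69, so AQI = 31.
Site K: row 0.0457–0.0626 (AQI 26–50). (50−26)·(0.0527−0.0457)/(0.0626−0.0457) + 26 = 24·0.0070/0.0169 + 26 ≈ 35.94 → 36.
Site E: row 0.1149–0.1420 (AQI 101–150). (150−101)·(0.1382−0.1149)/(0.1420−0.1149) + 101 = 49·0.0233/0.0271 + 101 ≈ 143.13 → 143.
Site J 0.1115: bracket 0.0920–0.1148 → index 76–100; slope 24/0.0228, offset 0.0195.
AQI = 76 + 24/0.0228·0.0195 ≈ 96.53 ⇒ 97.
AQIs: Site B=31, Site K=36, Site E=143, Site J=97. Sum = 31 + 36 + 143 + 97 = 307.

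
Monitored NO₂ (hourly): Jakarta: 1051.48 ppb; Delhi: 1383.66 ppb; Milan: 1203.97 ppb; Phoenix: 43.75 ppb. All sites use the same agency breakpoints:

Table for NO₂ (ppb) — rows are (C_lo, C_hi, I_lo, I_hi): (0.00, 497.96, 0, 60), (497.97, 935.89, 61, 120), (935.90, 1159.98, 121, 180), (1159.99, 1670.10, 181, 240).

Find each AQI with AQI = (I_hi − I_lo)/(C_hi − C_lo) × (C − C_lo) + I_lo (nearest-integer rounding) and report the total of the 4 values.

Jakarta: 1051.48 ∈ [935.90, 1159.98] ↔ index [121, 180].
121 + (1051.48−935.90)·(180−121)/(1159.98−935.90) = 121 + 115.58·59/224.08 ≈ 151.43, so AQI = 151.
Delhi: 1383.66 ∈ [1159.99, 1670.10] ↔ index [181, 240].
181 + (1383.66−1159.99)·(240−181)/(1670.10−1159.99) = 181 + 223.67·59/510.11 ≈ 206.87, so AQI = 207.
Milan: 1203.97 ∈ [1159.99, 1670.10] ↔ index [181, 240].
181 + (1203.97−1159.99)·(240−181)/(1670.10−1159.99) = 181 + 43.98·59/510.11 ≈ 186.09, so AQI = 186.
Phoenix 43.75: bracket 0.00–497.96 → index 0–60; slope 60/497.96, offset 43.75.
AQI = 0 + 60/497.96·43.75 ≈ 5.27 ⇒ 5.
AQIs: Jakarta=151, Delhi=207, Milan=186, Phoenix=5. Sum = 151 + 207 + 186 + 5 = 549.

549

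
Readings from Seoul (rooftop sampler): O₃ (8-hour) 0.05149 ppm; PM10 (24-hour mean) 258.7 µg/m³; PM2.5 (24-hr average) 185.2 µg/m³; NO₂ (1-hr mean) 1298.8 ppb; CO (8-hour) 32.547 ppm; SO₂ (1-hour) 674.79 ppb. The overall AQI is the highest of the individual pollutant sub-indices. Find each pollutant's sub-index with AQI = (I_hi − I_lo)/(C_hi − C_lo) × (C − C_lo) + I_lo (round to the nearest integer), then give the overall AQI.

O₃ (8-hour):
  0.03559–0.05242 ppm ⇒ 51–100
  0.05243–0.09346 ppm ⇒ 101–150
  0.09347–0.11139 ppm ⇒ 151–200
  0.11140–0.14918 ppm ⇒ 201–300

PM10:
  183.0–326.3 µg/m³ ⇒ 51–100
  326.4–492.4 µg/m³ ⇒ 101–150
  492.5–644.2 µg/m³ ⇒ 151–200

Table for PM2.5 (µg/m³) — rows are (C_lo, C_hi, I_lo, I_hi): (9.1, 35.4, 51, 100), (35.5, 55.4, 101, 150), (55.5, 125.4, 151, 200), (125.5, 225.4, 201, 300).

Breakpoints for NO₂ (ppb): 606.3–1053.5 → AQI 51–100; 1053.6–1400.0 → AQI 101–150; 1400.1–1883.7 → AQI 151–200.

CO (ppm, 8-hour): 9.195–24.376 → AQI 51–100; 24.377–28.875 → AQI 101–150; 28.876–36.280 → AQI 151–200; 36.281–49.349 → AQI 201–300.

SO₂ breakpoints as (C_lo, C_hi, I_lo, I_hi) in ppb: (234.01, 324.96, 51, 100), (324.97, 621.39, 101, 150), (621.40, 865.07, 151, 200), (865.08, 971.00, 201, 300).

260

O₃: 0.05149 ∈ [0.03559, 0.05242] ↔ index [51, 100].
51 + (0.05149−0.03559)·(100−51)/(0.05242−0.03559) = 51 + 0.01590·49/0.01683 ≈ 97.29, so AQI = 97.
PM10 258.7: bracket 183.0–326.3 → index 51–100; slope 49/143.3, offset 75.7.
AQI = 51 + 49/143.3·75.7 ≈ 76.88 ⇒ 77.
PM2.5 185.2: bracket 125.5–225.4 → index 201–300; slope 99/99.9, offset 59.7.
AQI = 201 + 99/99.9·59.7 ≈ 260.16 ⇒ 260.
NO₂: 1298.8 ∈ [1053.6, 1400.0] ↔ index [101, 150].
101 + (1298.8−1053.6)·(150−101)/(1400.0−1053.6) = 101 + 245.2·49/346.4 ≈ 135.68, so AQI = 136.
CO: row 28.876–36.280 (AQI 151–200). (200−151)·(32.547−28.876)/(36.280−28.876) + 151 = 49·3.671/7.404 + 151 ≈ 175.29 → 175.
SO₂: 674.79 lies in 621.40–865.07, so I_lo=151, I_hi=200, C_lo=621.40, C_hi=865.07.
(200−151)/(865.07−621.40) × (674.79−621.40) + 151 = 49/243.67 × 53.39 + 151 ≈ 161.74 → 162.
Sub-indices: O₃→97, PM10→77, PM2.5→260, NO₂→136, CO→175, SO₂→162. Overall AQI = max = 260; dominant pollutant is PM2.5.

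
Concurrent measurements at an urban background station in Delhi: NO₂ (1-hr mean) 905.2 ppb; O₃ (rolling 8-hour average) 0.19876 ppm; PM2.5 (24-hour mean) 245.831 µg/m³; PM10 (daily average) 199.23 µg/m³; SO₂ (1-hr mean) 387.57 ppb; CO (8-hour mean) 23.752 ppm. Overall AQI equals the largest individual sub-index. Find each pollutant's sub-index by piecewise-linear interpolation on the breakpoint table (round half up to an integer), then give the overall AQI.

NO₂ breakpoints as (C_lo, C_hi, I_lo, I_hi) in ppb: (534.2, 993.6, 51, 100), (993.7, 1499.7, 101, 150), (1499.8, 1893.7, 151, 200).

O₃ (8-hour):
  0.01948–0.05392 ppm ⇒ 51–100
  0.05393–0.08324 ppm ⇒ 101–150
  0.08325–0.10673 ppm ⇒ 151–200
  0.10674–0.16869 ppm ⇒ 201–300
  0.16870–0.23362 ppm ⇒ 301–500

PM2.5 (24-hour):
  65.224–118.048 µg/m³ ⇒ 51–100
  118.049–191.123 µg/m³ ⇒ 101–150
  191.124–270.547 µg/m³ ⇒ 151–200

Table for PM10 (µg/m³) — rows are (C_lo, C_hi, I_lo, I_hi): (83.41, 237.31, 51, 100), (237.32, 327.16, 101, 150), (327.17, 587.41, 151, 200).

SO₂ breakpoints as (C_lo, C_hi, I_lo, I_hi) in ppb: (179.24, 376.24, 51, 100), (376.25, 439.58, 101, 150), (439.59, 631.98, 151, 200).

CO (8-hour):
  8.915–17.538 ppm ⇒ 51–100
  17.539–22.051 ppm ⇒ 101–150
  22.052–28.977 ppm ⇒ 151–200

393

NO₂ 905.2: bracket 534.2–993.6 → index 51–100; slope 49/459.4, offset 371.0.
AQI = 51 + 49/459.4·371.0 ≈ 90.57 ⇒ 91.
O₃ 0.19876: bracket 0.16870–0.23362 → index 301–500; slope 199/0.06492, offset 0.03006.
AQI = 301 + 199/0.06492·0.03006 ≈ 393.14 ⇒ 393.
PM2.5 245.831: bracket 191.124–270.547 → index 151–200; slope 49/79.423, offset 54.707.
AQI = 151 + 49/79.423·54.707 ≈ 184.75 ⇒ 185.
PM10 199.23: bracket 83.41–237.31 → index 51–100; slope 49/153.90, offset 115.82.
AQI = 51 + 49/153.90·115.82 ≈ 87.88 ⇒ 88.
SO₂: 387.57 lies in 376.25–439.58, so I_lo=101, I_hi=150, C_lo=376.25, C_hi=439.58.
(150−101)/(439.58−376.25) × (387.57−376.25) + 101 = 49/63.33 × 11.32 + 101 ≈ 109.76 → 110.
CO: 23.752 ∈ [22.052, 28.977] ↔ index [151, 200].
151 + (23.752−22.052)·(200−151)/(28.977−22.052) = 151 + 1.700·49/6.925 ≈ 163.03, so AQI = 163.
Sub-indices: NO₂→91, O₃→393, PM2.5→185, PM10→88, SO₂→110, CO→163. Overall AQI = max = 393; dominant pollutant is O₃.
AQI 393: Hazardous.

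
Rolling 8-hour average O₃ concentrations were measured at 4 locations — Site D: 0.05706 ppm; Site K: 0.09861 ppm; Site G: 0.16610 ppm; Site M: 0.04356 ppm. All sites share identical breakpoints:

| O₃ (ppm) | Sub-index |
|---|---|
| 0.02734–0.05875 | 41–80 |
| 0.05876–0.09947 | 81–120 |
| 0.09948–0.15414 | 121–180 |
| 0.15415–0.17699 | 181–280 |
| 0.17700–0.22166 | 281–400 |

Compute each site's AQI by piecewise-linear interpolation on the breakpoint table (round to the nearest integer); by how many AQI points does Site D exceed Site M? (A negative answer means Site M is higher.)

Site D: 0.05706 ∈ [0.02734, 0.05875] ↔ index [41, 80].
41 + (0.05706−0.02734)·(80−41)/(0.05875−0.02734) = 41 + 0.02972·39/0.03141 ≈ 77.90, so AQI = 78.
Site K 0.09861: bracket 0.05876–0.09947 → index 81–120; slope 39/0.04071, offset 0.03985.
AQI = 81 + 39/0.04071·0.03985 ≈ 119.18 ⇒ 119.
Site G: 0.16610 ∈ [0.15415, 0.17699] ↔ index [181, 280].
181 + (0.16610−0.15415)·(280−181)/(0.17699−0.15415) = 181 + 0.01195·99/0.02284 ≈ 232.80, so AQI = 233.
Site M: 0.04356 ∈ [0.02734, 0.05875] ↔ index [41, 80].
41 + (0.04356−0.02734)·(80−41)/(0.05875−0.02734) = 41 + 0.01622·39/0.03141 ≈ 61.14, so AQI = 61.
AQIs: Site D=78, Site K=119, Site G=233, Site M=61. Site D (78) − Site M (61) = 17.

17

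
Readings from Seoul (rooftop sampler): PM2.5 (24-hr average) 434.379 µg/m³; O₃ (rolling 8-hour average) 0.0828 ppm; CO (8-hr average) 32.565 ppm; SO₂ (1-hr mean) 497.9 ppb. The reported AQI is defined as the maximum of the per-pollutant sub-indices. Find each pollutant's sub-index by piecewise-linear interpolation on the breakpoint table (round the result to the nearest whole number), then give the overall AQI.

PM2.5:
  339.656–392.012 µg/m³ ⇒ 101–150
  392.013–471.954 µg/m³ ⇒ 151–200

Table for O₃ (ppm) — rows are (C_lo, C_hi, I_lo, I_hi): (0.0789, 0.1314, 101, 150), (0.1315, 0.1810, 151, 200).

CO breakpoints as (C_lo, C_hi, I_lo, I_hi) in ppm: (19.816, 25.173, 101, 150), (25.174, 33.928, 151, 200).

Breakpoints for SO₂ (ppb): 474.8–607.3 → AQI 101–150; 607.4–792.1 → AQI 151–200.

PM2.5: 434.379 lies in 392.013–471.954, so I_lo=151, I_hi=200, C_lo=392.013, C_hi=471.954.
(200−151)/(471.954−392.013) × (434.379−392.013) + 151 = 49/79.941 × 42.366 + 151 ≈ 176.97 → 177.
O₃: row 0.0789–0.1314 (AQI 101–150). (150−101)·(0.0828−0.0789)/(0.1314−0.0789) + 101 = 49·0.0039/0.0525 + 101 ≈ 104.64 → 105.
CO 32.565: bracket 25.174–33.928 → index 151–200; slope 49/8.754, offset 7.391.
AQI = 151 + 49/8.754·7.391 ≈ 192.37 ⇒ 192.
SO₂: 497.9 ∈ [474.8, 607.3] ↔ index [101, 150].
101 + (497.9−474.8)·(150−101)/(607.3−474.8) = 101 + 23.1·49/132.5 ≈ 109.54, so AQI = 110.
Sub-indices: PM2.5→177, O₃→105, CO→192, SO₂→110. Overall AQI = max = 192; dominant pollutant is CO.

192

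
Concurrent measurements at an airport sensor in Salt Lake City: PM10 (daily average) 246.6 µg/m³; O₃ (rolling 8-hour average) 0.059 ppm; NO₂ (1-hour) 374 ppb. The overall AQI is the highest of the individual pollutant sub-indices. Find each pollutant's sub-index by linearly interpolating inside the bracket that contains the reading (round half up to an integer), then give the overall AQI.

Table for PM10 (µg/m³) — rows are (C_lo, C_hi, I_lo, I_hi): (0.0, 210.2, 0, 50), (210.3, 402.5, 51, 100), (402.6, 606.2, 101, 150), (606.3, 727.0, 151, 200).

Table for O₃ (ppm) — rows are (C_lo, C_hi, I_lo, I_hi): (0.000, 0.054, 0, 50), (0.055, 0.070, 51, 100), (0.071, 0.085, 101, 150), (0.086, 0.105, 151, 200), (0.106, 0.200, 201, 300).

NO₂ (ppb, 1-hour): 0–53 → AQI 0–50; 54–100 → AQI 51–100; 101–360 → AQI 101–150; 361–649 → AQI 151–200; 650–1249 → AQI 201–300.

PM10: row 210.3–402.5 (AQI 51–100). (100−51)·(246.6−210.3)/(402.5−210.3) + 51 = 49·36.3/192.2 + 51 ≈ 60.25 → 60.
O₃: 0.059 ∈ [0.055, 0.070] ↔ index [51, 100].
51 + (0.059−0.055)·(100−51)/(0.070−0.055) = 51 + 0.004·49/0.015 ≈ 64.07, so AQI = 64.
NO₂: 374 lies in 361–649, so I_lo=151, I_hi=200, C_lo=361, C_hi=649.
(200−151)/(649−361) × (374−361) + 151 = 49/288 × 13 + 151 ≈ 153.21 → 153.
Sub-indices: PM10→60, O₃→64, NO₂→153. Overall AQI = max = 153; dominant pollutant is NO₂.

153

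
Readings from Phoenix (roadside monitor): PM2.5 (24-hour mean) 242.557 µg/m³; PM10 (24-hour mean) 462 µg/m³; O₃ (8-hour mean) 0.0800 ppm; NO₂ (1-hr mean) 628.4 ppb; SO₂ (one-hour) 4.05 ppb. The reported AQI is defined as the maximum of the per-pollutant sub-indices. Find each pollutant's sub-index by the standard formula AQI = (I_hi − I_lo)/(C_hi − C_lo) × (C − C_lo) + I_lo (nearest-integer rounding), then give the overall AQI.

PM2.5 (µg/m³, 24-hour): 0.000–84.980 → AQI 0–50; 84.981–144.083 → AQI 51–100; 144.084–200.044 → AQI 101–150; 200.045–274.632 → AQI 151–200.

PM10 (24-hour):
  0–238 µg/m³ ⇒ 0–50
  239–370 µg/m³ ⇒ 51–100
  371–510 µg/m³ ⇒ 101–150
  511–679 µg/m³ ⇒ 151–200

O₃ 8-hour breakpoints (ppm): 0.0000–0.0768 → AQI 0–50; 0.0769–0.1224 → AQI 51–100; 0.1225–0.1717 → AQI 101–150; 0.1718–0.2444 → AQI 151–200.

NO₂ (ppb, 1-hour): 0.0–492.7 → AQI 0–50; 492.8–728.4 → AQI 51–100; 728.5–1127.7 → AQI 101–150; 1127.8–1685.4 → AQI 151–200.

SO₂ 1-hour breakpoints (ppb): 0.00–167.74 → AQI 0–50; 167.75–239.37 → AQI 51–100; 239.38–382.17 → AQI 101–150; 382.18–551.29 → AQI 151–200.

179

PM2.5 242.557: bracket 200.045–274.632 → index 151–200; slope 49/74.587, offset 42.512.
AQI = 151 + 49/74.587·42.512 ≈ 178.93 ⇒ 179.
PM10: 462 lies in 371–510, so I_lo=101, I_hi=150, C_lo=371, C_hi=510.
(150−101)/(510−371) × (462−371) + 101 = 49/139 × 91 + 101 ≈ 133.08 → 133.
O₃ 0.0800: bracket 0.0769–0.1224 → index 51–100; slope 49/0.0455, offset 0.0031.
AQI = 51 + 49/0.0455·0.0031 ≈ 54.34 ⇒ 54.
NO₂: row 492.8–728.4 (AQI 51–100). (100−51)·(628.4−492.8)/(728.4−492.8) + 51 = 49·135.6/235.6 + 51 ≈ 79.20 → 79.
SO₂ 4.05: bracket 0.00–167.74 → index 0–50; slope 50/167.74, offset 4.05.
AQI = 0 + 50/167.74·4.05 ≈ 1.21 ⇒ 1.
Sub-indices: PM2.5→179, PM10→133, O₃→54, NO₂→79, SO₂→1. Overall AQI = max = 179; dominant pollutant is PM2.5.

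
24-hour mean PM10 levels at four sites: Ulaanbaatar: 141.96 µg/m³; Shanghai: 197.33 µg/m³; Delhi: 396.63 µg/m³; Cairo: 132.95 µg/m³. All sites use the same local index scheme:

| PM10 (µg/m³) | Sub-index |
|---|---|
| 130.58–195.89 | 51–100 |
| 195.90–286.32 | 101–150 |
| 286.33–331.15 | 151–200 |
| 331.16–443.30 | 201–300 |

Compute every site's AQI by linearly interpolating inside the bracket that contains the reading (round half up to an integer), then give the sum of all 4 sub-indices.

474

Ulaanbaatar: row 130.58–195.89 (AQI 51–100). (100−51)·(141.96−130.58)/(195.89−130.58) + 51 = 49·11.38/65.31 + 51 ≈ 59.54 → 60.
Shanghai: 197.33 lies in 195.90–286.32, so I_lo=101, I_hi=150, C_lo=195.90, C_hi=286.32.
(150−101)/(286.32−195.90) × (197.33−195.90) + 101 = 49/90.42 × 1.43 + 101 ≈ 101.77 → 102.
Delhi: row 331.16–443.30 (AQI 201–300). (300−201)·(396.63−331.16)/(443.30−331.16) + 201 = 99·65.47/112.14 + 201 ≈ 258.80 → 259.
Cairo: row 130.58–195.89 (AQI 51–100). (100−51)·(132.95−130.58)/(195.89−130.58) + 51 = 49·2.37/65.31 + 51 ≈ 52.78 → 53.
AQIs: Ulaanbaatar=60, Shanghai=102, Delhi=259, Cairo=53. Sum = 60 + 102 + 259 + 53 = 474.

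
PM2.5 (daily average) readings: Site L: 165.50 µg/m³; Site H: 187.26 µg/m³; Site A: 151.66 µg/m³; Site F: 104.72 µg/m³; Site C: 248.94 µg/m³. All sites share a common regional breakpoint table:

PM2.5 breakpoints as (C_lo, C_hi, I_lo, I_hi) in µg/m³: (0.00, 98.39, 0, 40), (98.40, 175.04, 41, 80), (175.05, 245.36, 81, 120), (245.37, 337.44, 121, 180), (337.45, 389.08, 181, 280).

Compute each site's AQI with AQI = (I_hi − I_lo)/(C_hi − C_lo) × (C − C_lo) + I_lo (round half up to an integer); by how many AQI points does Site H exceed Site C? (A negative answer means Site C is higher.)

Site L: row 98.40–175.04 (AQI 41–80). (80−41)·(165.50−98.40)/(175.04−98.40) + 41 = 39·67.10/76.64 + 41 ≈ 75.15 → 75.
Site H: 187.26 lies in 175.05–245.36, so I_lo=81, I_hi=120, C_lo=175.05, C_hi=245.36.
(120−81)/(245.36−175.05) × (187.26−175.05) + 81 = 39/70.31 × 12.21 + 81 ≈ 87.77 → 88.
Site A: row 98.40–175.04 (AQI 41–80). (80−41)·(151.66−98.40)/(175.04−98.40) + 41 = 39·53.26/76.64 + 41 ≈ 68.10 → 68.
Site F: 104.72 lies in 98.40–175.04, so I_lo=41, I_hi=80, C_lo=98.40, C_hi=175.04.
(80−41)/(175.04−98.40) × (104.72−98.40) + 41 = 39/76.64 × 6.32 + 41 ≈ 44.22 → 44.
Site C: row 245.37–337.44 (AQI 121–180). (180−121)·(248.94−245.37)/(337.44−245.37) + 121 = 59·3.57/92.07 + 121 ≈ 123.29 → 123.
AQIs: Site L=75, Site H=88, Site A=68, Site F=44, Site C=123. Site H (88) − Site C (123) = -35.

-35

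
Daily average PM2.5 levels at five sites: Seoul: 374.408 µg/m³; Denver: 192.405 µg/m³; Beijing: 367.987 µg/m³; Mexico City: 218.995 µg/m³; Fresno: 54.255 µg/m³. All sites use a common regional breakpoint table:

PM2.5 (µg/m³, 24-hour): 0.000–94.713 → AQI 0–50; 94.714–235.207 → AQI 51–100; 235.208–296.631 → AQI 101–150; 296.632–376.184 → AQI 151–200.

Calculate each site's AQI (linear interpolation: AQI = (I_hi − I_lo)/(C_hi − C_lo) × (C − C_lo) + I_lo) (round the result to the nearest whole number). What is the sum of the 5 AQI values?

602

Seoul: 374.408 ∈ [296.632, 376.184] ↔ index [151, 200].
151 + (374.408−296.632)·(200−151)/(376.184−296.632) = 151 + 77.776·49/79.552 ≈ 198.91, so AQI = 199.
Denver: 192.405 ∈ [94.714, 235.207] ↔ index [51, 100].
51 + (192.405−94.714)·(100−51)/(235.207−94.714) = 51 + 97.691·49/140.493 ≈ 85.07, so AQI = 85.
Beijing: 367.987 ∈ [296.632, 376.184] ↔ index [151, 200].
151 + (367.987−296.632)·(200−151)/(376.184−296.632) = 151 + 71.355·49/79.552 ≈ 194.95, so AQI = 195.
Mexico City: 218.995 ∈ [94.714, 235.207] ↔ index [51, 100].
51 + (218.995−94.714)·(100−51)/(235.207−94.714) = 51 + 124.281·49/140.493 ≈ 94.35, so AQI = 94.
Fresno: 54.255 lies in 0.000–94.713, so I_lo=0, I_hi=50, C_lo=0.000, C_hi=94.713.
(50−0)/(94.713−0.000) × (54.255−0.000) + 0 = 50/94.713 × 54.255 + 0 ≈ 28.64 → 29.
AQIs: Seoul=199, Denver=85, Beijing=195, Mexico City=94, Fresno=29. Sum = 199 + 85 + 195 + 94 + 29 = 602.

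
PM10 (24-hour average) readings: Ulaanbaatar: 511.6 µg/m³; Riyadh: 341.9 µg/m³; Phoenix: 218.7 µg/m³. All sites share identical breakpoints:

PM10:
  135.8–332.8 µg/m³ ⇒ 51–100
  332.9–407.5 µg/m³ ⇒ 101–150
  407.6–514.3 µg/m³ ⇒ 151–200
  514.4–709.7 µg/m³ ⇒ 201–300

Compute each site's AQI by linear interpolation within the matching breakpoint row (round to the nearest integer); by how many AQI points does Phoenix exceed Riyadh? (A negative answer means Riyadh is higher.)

Ulaanbaatar: 511.6 ∈ [407.6, 514.3] ↔ index [151, 200].
151 + (511.6−407.6)·(200−151)/(514.3−407.6) = 151 + 104.0·49/106.7 ≈ 198.76, so AQI = 199.
Riyadh 341.9: bracket 332.9–407.5 → index 101–150; slope 49/74.6, offset 9.0.
AQI = 101 + 49/74.6·9.0 ≈ 106.91 ⇒ 107.
Phoenix: 218.7 lies in 135.8–332.8, so I_lo=51, I_hi=100, C_lo=135.8, C_hi=332.8.
(100−51)/(332.8−135.8) × (218.7−135.8) + 51 = 49/197.0 × 82.9 + 51 ≈ 71.62 → 72.
AQIs: Ulaanbaatar=199, Riyadh=107, Phoenix=72. Phoenix (72) − Riyadh (107) = -35.

-35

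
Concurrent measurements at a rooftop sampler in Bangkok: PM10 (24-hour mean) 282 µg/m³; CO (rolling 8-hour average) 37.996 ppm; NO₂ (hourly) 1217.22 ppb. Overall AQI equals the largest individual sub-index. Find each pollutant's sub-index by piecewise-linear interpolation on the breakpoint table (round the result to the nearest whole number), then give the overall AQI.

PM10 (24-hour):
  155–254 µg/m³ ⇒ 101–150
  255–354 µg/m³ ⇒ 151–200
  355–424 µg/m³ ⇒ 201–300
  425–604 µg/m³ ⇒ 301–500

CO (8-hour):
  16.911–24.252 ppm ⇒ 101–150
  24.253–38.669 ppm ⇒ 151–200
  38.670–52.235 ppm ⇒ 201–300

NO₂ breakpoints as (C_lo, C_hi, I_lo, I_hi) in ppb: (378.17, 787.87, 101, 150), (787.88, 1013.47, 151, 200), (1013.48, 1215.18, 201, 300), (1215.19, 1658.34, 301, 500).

PM10 282: bracket 255–354 → index 151–200; slope 49/99, offset 27.
AQI = 151 + 49/99·27 ≈ 164.36 ⇒ 164.
CO: row 24.253–38.669 (AQI 151–200). (200−151)·(37.996−24.253)/(38.669−24.253) + 151 = 49·13.743/14.416 + 151 ≈ 197.71 → 198.
NO₂: 1217.22 lies in 1215.19–1658.34, so I_lo=301, I_hi=500, C_lo=1215.19, C_hi=1658.34.
(500−301)/(1658.34−1215.19) × (1217.22−1215.19) + 301 = 199/443.15 × 2.03 + 301 ≈ 301.91 → 302.
Sub-indices: PM10→164, CO→198, NO₂→302. Overall AQI = max = 302; dominant pollutant is NO₂.

302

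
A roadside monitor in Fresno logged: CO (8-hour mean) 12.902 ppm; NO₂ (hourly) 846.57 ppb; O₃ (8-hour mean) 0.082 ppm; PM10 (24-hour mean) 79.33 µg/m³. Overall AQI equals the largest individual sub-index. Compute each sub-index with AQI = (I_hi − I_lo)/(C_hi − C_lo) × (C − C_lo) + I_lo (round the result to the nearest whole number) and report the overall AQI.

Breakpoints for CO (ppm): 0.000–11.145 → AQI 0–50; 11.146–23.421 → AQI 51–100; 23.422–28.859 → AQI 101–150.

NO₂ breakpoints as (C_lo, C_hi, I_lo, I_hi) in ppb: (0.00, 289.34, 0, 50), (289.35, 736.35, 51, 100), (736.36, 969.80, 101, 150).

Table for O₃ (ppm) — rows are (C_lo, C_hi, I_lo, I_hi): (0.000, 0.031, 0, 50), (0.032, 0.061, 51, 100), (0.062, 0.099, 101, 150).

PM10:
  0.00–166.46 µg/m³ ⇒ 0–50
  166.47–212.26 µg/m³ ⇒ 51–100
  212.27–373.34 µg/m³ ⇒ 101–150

127

CO: 12.902 lies in 11.146–23.421, so I_lo=51, I_hi=100, C_lo=11.146, C_hi=23.421.
(100−51)/(23.421−11.146) × (12.902−11.146) + 51 = 49/12.275 × 1.756 + 51 ≈ 58.01 → 58.
NO₂: 846.57 lies in 736.36–969.80, so I_lo=101, I_hi=150, C_lo=736.36, C_hi=969.80.
(150−101)/(969.80−736.36) × (846.57−736.36) + 101 = 49/233.44 × 110.21 + 101 ≈ 124.13 → 124.
O₃: 0.082 lies in 0.062–0.099, so I_lo=101, I_hi=150, C_lo=0.062, C_hi=0.099.
(150−101)/(0.099−0.062) × (0.082−0.062) + 101 = 49/0.037 × 0.020 + 101 ≈ 127.49 → 127.
PM10: row 0.00–166.46 (AQI 0–50). (50−0)·(79.33−0.00)/(166.46−0.00) + 0 = 50·79.33/166.46 + 0 ≈ 23.83 → 24.
Sub-indices: CO→58, NO₂→124, O₃→127, PM10→24. Overall AQI = max = 127; dominant pollutant is O₃.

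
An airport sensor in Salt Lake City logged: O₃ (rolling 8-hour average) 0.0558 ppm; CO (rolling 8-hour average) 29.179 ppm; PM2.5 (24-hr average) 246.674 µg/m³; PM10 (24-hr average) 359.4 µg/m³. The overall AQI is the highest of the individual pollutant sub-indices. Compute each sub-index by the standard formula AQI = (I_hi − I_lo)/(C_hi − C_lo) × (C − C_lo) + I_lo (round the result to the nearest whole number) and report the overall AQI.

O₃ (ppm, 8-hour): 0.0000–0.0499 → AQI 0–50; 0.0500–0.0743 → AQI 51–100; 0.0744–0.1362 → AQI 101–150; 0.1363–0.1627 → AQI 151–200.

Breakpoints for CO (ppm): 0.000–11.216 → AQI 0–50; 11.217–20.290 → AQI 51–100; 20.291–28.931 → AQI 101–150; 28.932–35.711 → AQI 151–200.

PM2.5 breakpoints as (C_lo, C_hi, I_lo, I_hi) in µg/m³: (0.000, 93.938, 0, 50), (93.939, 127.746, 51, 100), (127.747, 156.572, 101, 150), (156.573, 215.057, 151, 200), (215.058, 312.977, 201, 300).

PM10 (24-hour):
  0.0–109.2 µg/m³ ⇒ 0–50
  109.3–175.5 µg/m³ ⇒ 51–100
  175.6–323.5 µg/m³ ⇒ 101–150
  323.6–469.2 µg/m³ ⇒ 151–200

O₃: row 0.0500–0.0743 (AQI 51–100). (100−51)·(0.0558−0.0500)/(0.0743−0.0500) + 51 = 49·0.0058/0.0243 + 51 ≈ 62.70 → 63.
CO 29.179: bracket 28.932–35.711 → index 151–200; slope 49/6.779, offset 0.247.
AQI = 151 + 49/6.779·0.247 ≈ 152.79 ⇒ 153.
PM2.5 246.674: bracket 215.058–312.977 → index 201–300; slope 99/97.919, offset 31.616.
AQI = 201 + 99/97.919·31.616 ≈ 232.97 ⇒ 233.
PM10 359.4: bracket 323.6–469.2 → index 151–200; slope 49/145.6, offset 35.8.
AQI = 151 + 49/145.6·35.8 ≈ 163.05 ⇒ 163.
Sub-indices: O₃→63, CO→153, PM2.5→233, PM10→163. Overall AQI = max = 233; dominant pollutant is PM2.5.
AQI 233: Very Unhealthy.

233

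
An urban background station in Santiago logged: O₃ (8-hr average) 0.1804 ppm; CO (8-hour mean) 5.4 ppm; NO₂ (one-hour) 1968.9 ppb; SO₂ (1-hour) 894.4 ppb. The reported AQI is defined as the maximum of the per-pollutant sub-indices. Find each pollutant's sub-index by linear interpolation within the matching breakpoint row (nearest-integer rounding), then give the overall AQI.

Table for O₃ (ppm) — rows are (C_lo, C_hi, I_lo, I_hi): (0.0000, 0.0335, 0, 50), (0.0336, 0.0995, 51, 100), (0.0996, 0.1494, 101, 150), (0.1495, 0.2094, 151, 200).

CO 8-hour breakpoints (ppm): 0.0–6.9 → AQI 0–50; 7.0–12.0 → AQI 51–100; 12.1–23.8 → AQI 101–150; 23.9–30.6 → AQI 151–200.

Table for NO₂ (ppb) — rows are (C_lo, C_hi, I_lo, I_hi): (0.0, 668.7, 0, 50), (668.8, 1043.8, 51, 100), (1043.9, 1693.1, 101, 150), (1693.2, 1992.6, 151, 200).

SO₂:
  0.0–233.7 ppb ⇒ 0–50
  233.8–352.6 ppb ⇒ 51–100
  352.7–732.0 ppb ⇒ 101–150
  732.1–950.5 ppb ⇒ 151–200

196

O₃: row 0.1495–0.2094 (AQI 151–200). (200−151)·(0.1804−0.1495)/(0.2094−0.1495) + 151 = 49·0.0309/0.0599 + 151 ≈ 176.28 → 176.
CO: 5.4 lies in 0.0–6.9, so I_lo=0, I_hi=50, C_lo=0.0, C_hi=6.9.
(50−0)/(6.9−0.0) × (5.4−0.0) + 0 = 50/6.9 × 5.4 + 0 ≈ 39.13 → 39.
NO₂: row 1693.2–1992.6 (AQI 151–200). (200−151)·(1968.9−1693.2)/(1992.6−1693.2) + 151 = 49·275.7/299.4 + 151 ≈ 196.12 → 196.
SO₂: 894.4 lies in 732.1–950.5, so I_lo=151, I_hi=200, C_lo=732.1, C_hi=950.5.
(200−151)/(950.5−732.1) × (894.4−732.1) + 151 = 49/218.4 × 162.3 + 151 ≈ 187.41 → 187.
Sub-indices: O₃→176, CO→39, NO₂→196, SO₂→187. Overall AQI = max = 196; dominant pollutant is NO₂.
AQI 196: Unhealthy.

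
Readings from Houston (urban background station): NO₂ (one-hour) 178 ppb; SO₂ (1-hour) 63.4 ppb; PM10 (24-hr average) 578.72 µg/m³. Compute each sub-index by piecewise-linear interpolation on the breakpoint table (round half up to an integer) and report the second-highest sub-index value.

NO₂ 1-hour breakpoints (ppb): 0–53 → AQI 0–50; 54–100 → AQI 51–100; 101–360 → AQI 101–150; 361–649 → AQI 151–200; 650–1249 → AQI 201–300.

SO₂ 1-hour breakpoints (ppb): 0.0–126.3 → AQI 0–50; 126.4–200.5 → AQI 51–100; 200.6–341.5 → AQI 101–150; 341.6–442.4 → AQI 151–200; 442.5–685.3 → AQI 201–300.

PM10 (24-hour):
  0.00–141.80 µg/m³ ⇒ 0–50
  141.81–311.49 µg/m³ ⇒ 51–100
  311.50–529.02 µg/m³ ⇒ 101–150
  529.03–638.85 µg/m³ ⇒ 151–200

NO₂: row 101–360 (AQI 101–150). (150−101)·(178−101)/(360−101) + 101 = 49·77/259 + 101 ≈ 115.57 → 116.
SO₂: 63.4 lies in 0.0–126.3, so I_lo=0, I_hi=50, C_lo=0.0, C_hi=126.3.
(50−0)/(126.3−0.0) × (63.4−0.0) + 0 = 50/126.3 × 63.4 + 0 ≈ 25.10 → 25.
PM10: row 529.03–638.85 (AQI 151–200). (200−151)·(578.72−529.03)/(638.85−529.03) + 151 = 49·49.69/109.82 + 151 ≈ 173.17 → 173.
Sub-indices: NO₂→116, SO₂→25, PM10→173. Ranked high→low: 173, 116, 25. Second-highest sub-index = 116.

116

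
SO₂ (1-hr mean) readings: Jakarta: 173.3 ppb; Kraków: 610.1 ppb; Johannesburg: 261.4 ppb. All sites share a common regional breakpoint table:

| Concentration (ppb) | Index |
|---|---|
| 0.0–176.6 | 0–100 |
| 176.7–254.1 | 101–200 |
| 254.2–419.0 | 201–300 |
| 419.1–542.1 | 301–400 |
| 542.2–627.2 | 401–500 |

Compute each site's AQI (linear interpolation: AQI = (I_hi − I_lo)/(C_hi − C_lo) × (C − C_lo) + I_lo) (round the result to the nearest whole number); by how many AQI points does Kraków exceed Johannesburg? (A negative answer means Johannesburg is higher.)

275

Jakarta: 173.3 lies in 0.0–176.6, so I_lo=0, I_hi=100, C_lo=0.0, C_hi=176.6.
(100−0)/(176.6−0.0) × (173.3−0.0) + 0 = 100/176.6 × 173.3 + 0 ≈ 98.13 → 98.
Kraków: 610.1 lies in 542.2–627.2, so I_lo=401, I_hi=500, C_lo=542.2, C_hi=627.2.
(500−401)/(627.2−542.2) × (610.1−542.2) + 401 = 99/85.0 × 67.9 + 401 ≈ 480.08 → 480.
Johannesburg: 261.4 ∈ [254.2, 419.0] ↔ index [201, 300].
201 + (261.4−254.2)·(300−201)/(419.0−254.2) = 201 + 7.2·99/164.8 ≈ 205.33, so AQI = 205.
AQIs: Jakarta=98, Kraków=480, Johannesburg=205. Kraków (480) − Johannesburg (205) = 275.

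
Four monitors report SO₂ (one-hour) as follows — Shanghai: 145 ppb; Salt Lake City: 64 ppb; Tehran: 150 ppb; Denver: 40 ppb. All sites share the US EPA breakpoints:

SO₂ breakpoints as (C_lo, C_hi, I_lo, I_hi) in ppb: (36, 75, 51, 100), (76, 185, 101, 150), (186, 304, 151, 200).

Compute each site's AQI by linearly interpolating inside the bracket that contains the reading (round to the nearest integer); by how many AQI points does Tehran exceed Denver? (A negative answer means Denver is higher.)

Shanghai: 145 ∈ [76, 185] ↔ index [101, 150].
101 + (145−76)·(150−101)/(185−76) = 101 + 69·49/109 ≈ 132.02, so AQI = 132.
Salt Lake City: 64 ∈ [36, 75] ↔ index [51, 100].
51 + (64−36)·(100−51)/(75−36) = 51 + 28·49/39 ≈ 86.18, so AQI = 86.
Tehran: row 76–185 (AQI 101–150). (150−101)·(150−76)/(185−76) + 101 = 49·74/109 + 101 ≈ 134.27 → 134.
Denver: 40 ∈ [36, 75] ↔ index [51, 100].
51 + (40−36)·(100−51)/(75−36) = 51 + 4·49/39 ≈ 56.03, so AQI = 56.
AQIs: Shanghai=132, Salt Lake City=86, Tehran=134, Denver=56. Tehran (134) − Denver (56) = 78.

78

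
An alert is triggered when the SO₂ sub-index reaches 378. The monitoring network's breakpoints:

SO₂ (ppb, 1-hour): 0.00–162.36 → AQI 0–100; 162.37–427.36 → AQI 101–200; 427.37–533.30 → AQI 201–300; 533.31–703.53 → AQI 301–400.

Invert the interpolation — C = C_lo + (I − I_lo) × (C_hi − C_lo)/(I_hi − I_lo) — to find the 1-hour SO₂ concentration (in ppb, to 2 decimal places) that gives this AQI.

AQI 378 lies in the 301–400 band, which corresponds to 533.31–703.53 ppb.
C = 533.31 + (378−301)×(703.53−533.31)/(400−301) = 533.31 + 77×170.22/99 ≈ 665.7033 ppb → 665.70 ppb to 2 dp.

665.70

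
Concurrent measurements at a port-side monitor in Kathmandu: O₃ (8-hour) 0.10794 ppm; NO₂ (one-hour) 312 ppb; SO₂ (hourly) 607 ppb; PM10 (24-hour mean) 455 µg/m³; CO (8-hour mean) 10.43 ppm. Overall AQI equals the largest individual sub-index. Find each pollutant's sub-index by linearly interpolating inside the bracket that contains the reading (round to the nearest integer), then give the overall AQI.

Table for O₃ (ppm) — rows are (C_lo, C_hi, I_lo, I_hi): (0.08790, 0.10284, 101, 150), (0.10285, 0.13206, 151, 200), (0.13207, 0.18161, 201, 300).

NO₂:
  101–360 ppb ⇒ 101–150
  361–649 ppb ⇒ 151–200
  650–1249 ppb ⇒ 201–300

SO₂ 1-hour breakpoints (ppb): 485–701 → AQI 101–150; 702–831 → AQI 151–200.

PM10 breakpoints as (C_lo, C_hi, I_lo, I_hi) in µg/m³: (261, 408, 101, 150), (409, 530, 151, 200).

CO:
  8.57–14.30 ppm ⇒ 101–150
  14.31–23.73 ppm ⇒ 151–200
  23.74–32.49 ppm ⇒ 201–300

O₃ 0.10794: bracket 0.10285–0.13206 → index 151–200; slope 49/0.02921, offset 0.00509.
AQI = 151 + 49/0.02921·0.00509 ≈ 159.54 ⇒ 160.
NO₂: row 101–360 (AQI 101–150). (150−101)·(312−101)/(360−101) + 101 = 49·211/259 + 101 ≈ 140.92 → 141.
SO₂: row 485–701 (AQI 101–150). (150−101)·(607−485)/(701−485) + 101 = 49·122/216 + 101 ≈ 128.68 → 129.
PM10: 455 lies in 409–530, so I_lo=151, I_hi=200, C_lo=409, C_hi=530.
(200−151)/(530−409) × (455−409) + 151 = 49/121 × 46 + 151 ≈ 169.63 → 170.
CO: 10.43 lies in 8.57–14.30, so I_lo=101, I_hi=150, C_lo=8.57, C_hi=14.30.
(150−101)/(14.30−8.57) × (10.43−8.57) + 101 = 49/5.73 × 1.86 + 101 ≈ 116.91 → 117.
Sub-indices: O₃→160, NO₂→141, SO₂→129, PM10→170, CO→117. Overall AQI = max = 170; dominant pollutant is PM10.

170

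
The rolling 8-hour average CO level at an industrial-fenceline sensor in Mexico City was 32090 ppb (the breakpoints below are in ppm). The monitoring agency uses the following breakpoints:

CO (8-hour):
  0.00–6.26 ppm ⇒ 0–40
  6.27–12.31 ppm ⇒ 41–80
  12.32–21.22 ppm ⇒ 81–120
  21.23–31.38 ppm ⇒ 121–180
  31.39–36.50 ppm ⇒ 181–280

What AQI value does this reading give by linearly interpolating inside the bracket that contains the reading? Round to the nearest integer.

Convert: 32090 ppb = 32.09 ppm.
CO 32.09: bracket 31.39–36.50 → index 181–280; slope 99/5.11, offset 0.70.
AQI = 181 + 99/5.11·0.70 ≈ 194.56 ⇒ 195.

195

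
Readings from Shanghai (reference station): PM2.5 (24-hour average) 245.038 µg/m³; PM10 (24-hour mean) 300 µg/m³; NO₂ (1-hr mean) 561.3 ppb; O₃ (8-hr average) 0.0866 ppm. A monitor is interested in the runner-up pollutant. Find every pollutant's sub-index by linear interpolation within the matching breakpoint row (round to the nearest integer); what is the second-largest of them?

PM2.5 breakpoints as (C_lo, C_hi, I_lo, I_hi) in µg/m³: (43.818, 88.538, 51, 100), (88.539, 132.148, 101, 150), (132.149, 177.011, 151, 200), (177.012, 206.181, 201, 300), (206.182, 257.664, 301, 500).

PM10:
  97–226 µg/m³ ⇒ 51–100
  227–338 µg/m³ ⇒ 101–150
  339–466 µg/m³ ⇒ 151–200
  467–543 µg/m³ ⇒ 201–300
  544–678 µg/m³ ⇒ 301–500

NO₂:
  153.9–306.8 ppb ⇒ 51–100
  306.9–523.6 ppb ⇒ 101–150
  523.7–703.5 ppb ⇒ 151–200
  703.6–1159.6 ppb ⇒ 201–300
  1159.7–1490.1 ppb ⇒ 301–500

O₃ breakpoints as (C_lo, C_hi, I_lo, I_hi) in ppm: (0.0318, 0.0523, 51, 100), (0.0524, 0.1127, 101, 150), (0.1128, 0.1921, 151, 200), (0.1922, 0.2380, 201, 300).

PM2.5: 245.038 lies in 206.182–257.664, so I_lo=301, I_hi=500, C_lo=206.182, C_hi=257.664.
(500−301)/(257.664−206.182) × (245.038−206.182) + 301 = 199/51.482 × 38.856 + 301 ≈ 451.20 → 451.
PM10 300: bracket 227–338 → index 101–150; slope 49/111, offset 73.
AQI = 101 + 49/111·73 ≈ 133.23 ⇒ 133.
NO₂: row 523.7–703.5 (AQI 151–200). (200−151)·(561.3−523.7)/(703.5−523.7) + 151 = 49·37.6/179.8 + 151 ≈ 161.25 → 161.
O₃: 0.0866 ∈ [0.0524, 0.1127] ↔ index [101, 150].
101 + (0.0866−0.0524)·(150−101)/(0.1127−0.0524) = 101 + 0.0342·49/0.0603 ≈ 128.79, so AQI = 129.
Sub-indices: PM2.5→451, PM10→133, NO₂→161, O₃→129. Ranked high→low: 451, 161, 133, 129. Second-highest sub-index = 161.

161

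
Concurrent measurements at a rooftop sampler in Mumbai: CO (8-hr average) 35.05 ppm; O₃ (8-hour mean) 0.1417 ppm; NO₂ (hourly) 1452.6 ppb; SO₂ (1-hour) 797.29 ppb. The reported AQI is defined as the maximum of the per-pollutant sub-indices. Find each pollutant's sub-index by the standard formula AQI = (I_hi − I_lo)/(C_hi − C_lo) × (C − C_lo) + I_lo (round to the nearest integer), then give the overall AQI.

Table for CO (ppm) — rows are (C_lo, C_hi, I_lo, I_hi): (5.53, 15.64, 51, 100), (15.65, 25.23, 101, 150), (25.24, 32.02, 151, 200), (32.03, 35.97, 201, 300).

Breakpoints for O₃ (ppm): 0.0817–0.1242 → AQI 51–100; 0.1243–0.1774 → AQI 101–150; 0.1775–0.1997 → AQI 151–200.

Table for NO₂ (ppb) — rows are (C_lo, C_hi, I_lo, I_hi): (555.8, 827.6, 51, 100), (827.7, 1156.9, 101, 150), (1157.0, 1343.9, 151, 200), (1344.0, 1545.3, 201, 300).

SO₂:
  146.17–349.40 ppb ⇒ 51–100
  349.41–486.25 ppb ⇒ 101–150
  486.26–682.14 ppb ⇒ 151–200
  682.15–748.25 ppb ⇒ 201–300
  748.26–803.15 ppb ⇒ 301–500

CO: 35.05 ∈ [32.03, 35.97] ↔ index [201, 300].
201 + (35.05−32.03)·(300−201)/(35.97−32.03) = 201 + 3.02·99/3.94 ≈ 276.88, so AQI = 277.
O₃: 0.1417 ∈ [0.1243, 0.1774] ↔ index [101, 150].
101 + (0.1417−0.1243)·(150−101)/(0.1774−0.1243) = 101 + 0.0174·49/0.0531 ≈ 117.06, so AQI = 117.
NO₂: 1452.6 ∈ [1344.0, 1545.3] ↔ index [201, 300].
201 + (1452.6−1344.0)·(300−201)/(1545.3−1344.0) = 201 + 108.6·99/201.3 ≈ 254.41, so AQI = 254.
SO₂: row 748.26–803.15 (AQI 301–500). (500−301)·(797.29−748.26)/(803.15−748.26) + 301 = 199·49.03/54.89 + 301 ≈ 478.75 → 479.
Sub-indices: CO→277, O₃→117, NO₂→254, SO₂→479. Overall AQI = max = 479; dominant pollutant is SO₂.

479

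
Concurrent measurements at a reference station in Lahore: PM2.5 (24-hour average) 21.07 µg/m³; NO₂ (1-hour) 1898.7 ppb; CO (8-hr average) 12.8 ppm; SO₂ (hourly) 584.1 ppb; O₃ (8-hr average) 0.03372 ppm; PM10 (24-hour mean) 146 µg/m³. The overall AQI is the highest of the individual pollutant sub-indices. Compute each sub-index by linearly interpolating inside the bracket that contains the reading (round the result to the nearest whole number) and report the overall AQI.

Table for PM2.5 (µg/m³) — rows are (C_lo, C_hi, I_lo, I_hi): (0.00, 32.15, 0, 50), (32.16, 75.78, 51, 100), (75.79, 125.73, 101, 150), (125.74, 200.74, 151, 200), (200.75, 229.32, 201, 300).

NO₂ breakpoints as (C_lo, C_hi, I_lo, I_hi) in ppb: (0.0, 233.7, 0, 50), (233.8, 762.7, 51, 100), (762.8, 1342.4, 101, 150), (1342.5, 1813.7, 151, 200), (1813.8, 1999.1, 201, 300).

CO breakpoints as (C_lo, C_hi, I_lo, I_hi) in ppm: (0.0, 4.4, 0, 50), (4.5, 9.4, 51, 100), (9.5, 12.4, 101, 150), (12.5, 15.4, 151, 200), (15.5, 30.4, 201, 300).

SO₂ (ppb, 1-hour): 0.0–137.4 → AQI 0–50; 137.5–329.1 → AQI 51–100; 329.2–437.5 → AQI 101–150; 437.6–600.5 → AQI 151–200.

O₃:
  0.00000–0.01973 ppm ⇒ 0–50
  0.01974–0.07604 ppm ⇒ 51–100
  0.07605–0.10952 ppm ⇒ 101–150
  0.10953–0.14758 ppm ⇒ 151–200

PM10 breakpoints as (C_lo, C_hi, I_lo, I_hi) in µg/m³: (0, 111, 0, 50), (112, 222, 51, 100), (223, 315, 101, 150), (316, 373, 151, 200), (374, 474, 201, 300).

246

PM2.5: row 0.00–32.15 (AQI 0–50). (50−0)·(21.07−0.00)/(32.15−0.00) + 0 = 50·21.07/32.15 + 0 ≈ 32.77 → 33.
NO₂: row 1813.8–1999.1 (AQI 201–300). (300−201)·(1898.7−1813.8)/(1999.1−1813.8) + 201 = 99·84.9/185.3 + 201 ≈ 246.36 → 246.
CO 12.8: bracket 12.5–15.4 → index 151–200; slope 49/2.9, offset 0.3.
AQI = 151 + 49/2.9·0.3 ≈ 156.07 ⇒ 156.
SO₂: 584.1 lies in 437.6–600.5, so I_lo=151, I_hi=200, C_lo=437.6, C_hi=600.5.
(200−151)/(600.5−437.6) × (584.1−437.6) + 151 = 49/162.9 × 146.5 + 151 ≈ 195.07 → 195.
O₃: 0.03372 ∈ [0.01974, 0.07604] ↔ index [51, 100].
51 + (0.03372−0.01974)·(100−51)/(0.07604−0.01974) = 51 + 0.01398·49/0.05630 ≈ 63.17, so AQI = 63.
PM10: row 112–222 (AQI 51–100). (100−51)·(146−112)/(222−112) + 51 = 49·34/110 + 51 ≈ 66.15 → 66.
Sub-indices: PM2.5→33, NO₂→246, CO→156, SO₂→195, O₃→63, PM10→66. Overall AQI = max = 246; dominant pollutant is NO₂.
AQI 246: Very Unhealthy.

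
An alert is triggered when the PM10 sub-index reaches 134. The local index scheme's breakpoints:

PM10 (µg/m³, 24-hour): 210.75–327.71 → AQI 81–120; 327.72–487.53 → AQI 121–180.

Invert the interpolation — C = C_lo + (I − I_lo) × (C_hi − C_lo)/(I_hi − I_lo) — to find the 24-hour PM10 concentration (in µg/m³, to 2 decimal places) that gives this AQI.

362.93

AQI 134 lies in the 121–180 band, which corresponds to 327.72–487.53 µg/m³.
C = 327.72 + (134−121)×(487.53−327.72)/(180−121) = 327.72 + 13×159.81/59 ≈ 362.9324 µg/m³ → 362.93 µg/m³ to 2 dp.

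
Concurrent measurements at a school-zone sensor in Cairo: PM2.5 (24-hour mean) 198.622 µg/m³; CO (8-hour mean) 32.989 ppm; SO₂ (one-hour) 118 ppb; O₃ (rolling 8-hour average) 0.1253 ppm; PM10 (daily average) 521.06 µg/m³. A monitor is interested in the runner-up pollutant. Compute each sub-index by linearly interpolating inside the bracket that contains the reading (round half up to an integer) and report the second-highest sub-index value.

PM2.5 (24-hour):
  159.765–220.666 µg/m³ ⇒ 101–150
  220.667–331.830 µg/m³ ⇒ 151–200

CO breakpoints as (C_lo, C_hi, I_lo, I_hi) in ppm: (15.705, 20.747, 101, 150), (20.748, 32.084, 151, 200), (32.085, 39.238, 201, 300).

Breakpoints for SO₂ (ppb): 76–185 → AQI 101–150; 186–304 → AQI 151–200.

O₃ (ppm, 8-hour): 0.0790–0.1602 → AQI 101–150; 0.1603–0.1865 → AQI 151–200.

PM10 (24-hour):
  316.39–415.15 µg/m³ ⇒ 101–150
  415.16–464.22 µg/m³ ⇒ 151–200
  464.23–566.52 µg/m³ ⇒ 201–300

PM2.5: 198.622 lies in 159.765–220.666, so I_lo=101, I_hi=150, C_lo=159.765, C_hi=220.666.
(150−101)/(220.666−159.765) × (198.622−159.765) + 101 = 49/60.901 × 38.857 + 101 ≈ 132.26 → 132.
CO: row 32.085–39.238 (AQI 201–300). (300−201)·(32.989−32.085)/(39.238−32.085) + 201 = 99·0.904/7.153 + 201 ≈ 213.51 → 214.
SO₂: 118 lies in 76–185, so I_lo=101, I_hi=150, C_lo=76, C_hi=185.
(150−101)/(185−76) × (118−76) + 101 = 49/109 × 42 + 101 ≈ 119.88 → 120.
O₃: row 0.0790–0.1602 (AQI 101–150). (150−101)·(0.1253−0.0790)/(0.1602−0.0790) + 101 = 49·0.0463/0.0812 + 101 ≈ 128.94 → 129.
PM10: row 464.23–566.52 (AQI 201–300). (300−201)·(521.06−464.23)/(566.52−464.23) + 201 = 99·56.83/102.29 + 201 ≈ 256.00 → 256.
Sub-indices: PM2.5→132, CO→214, SO₂→120, O₃→129, PM10→256. Ranked high→low: 256, 214, 132, 129, 120. Second-highest sub-index = 214.

214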